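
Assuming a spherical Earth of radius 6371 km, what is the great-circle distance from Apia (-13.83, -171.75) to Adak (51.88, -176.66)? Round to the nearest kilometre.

Δλ = -176.66 − -171.75 = -4.91°.
Δφ = 51.88 − -13.83 = 65.71°.
a = sin²(Δφ/2) + cos φ₁ · cos φ₂ · sin²(Δλ/2) = 0.295422.
c = 2·atan2(√a, √(1−a)) = 1.14927 rad → d = 6371·c ≈ 7321.99 km.

7322 km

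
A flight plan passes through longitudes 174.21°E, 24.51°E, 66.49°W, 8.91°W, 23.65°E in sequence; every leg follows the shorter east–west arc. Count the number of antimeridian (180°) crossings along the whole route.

0

Leg 1: +174.21° → +24.51°, shortest Δλ = -149.7° (west) — does not cross 180°.
Leg 2: +24.51° → -66.49°, shortest Δλ = -91.0° (west) — does not cross 180°.
Leg 3: -66.49° → -8.91°, shortest Δλ = 57.58° (east) — does not cross 180°.
Leg 4: -8.91° → +23.65°, shortest Δλ = 32.56° (east) — does not cross 180°.
Total crossings: 0.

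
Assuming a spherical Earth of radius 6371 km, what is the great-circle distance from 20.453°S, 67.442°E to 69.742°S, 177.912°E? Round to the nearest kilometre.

8631 km

Δλ = 177.912 − 67.442 = 110.470°.
Δφ = -69.742 − -20.453 = -49.289°.
a = sin²(Δφ/2) + cos φ₁ · cos φ₂ · sin²(Δλ/2) = 0.392816.
c = 2·atan2(√a, √(1−a)) = 1.35475 rad → d = 6371·c ≈ 8631.12 km.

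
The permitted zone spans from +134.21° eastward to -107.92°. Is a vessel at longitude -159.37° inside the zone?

Yes

Band width going east from +134.21° to -107.92°: ((-107.92 − 134.21) mod 360) = 117.87°.
Offset of -159.37° east of the west edge: ((-159.37 − 134.21) mod 360) = 66.42°.
66.42° ≤ 117.87° ⇒ inside.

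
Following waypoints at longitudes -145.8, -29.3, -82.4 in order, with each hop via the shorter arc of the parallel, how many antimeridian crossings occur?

Leg 1: -145.8° → -29.3°, shortest Δλ = 116.5° (east) — does not cross 180°.
Leg 2: -29.3° → -82.4°, shortest Δλ = -53.1° (west) — does not cross 180°.
Total crossings: 0.

0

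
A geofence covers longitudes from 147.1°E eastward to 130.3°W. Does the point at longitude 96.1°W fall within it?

Band width going east from +147.1° to -130.3°: ((-130.3 − 147.1) mod 360) = 82.6°.
Offset of -96.1° east of the west edge: ((-96.1 − 147.1) mod 360) = 116.8°.
116.8° > 82.6° ⇒ outside.

No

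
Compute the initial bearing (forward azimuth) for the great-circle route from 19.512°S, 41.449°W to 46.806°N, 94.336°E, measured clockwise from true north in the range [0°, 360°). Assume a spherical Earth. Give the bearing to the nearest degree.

42°

Δλ = 94.336 − -41.449 = 135.785°.
θ = atan2( sin Δλ · cos φ₂ , cos φ₁ · sin φ₂ − sin φ₁ · cos φ₂ · cos Δλ )
  = atan2(0.47732, 0.52332) = 42.368° → normalised to [0°, 360°): 42.368°.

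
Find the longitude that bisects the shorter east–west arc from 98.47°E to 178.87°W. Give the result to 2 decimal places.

139.80°E

Signed shortest Δλ from +98.47° to -178.87° is +82.66°.
Midpoint longitude = +98.47° + (+82.66°)/2 = +98.47° + 41.33° = +139.80°.
(The naïve average (+98.47 + -178.87)/2 = -40.2° is on the wrong side of the globe.)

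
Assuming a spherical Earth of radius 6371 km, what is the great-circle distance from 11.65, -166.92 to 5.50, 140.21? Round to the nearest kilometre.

Δλ = 140.21 − -166.92 = 307.13°; wrapped into (−180°, 180°]: -52.87°.
Δφ = 5.50 − 11.65 = -6.15°.
a = sin²(Δφ/2) + cos φ₁ · cos φ₂ · sin²(Δλ/2) = 0.196088.
c = 2·atan2(√a, √(1−a)) = 0.91748 rad → d = 6371·c ≈ 5845.27 km.

5845 km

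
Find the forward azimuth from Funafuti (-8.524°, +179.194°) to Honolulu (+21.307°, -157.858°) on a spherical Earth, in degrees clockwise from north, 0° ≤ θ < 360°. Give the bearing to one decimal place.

Δλ = -157.858 − 179.194 = -337.052°; wrapped into (−180°, 180°]: 22.948°.
θ = atan2( sin Δλ · cos φ₂ , cos φ₁ · sin φ₂ − sin φ₁ · cos φ₂ · cos Δλ )
  = atan2(0.36324, 0.48651) = 36.746° → normalised to [0°, 360°): 36.746°.

36.7°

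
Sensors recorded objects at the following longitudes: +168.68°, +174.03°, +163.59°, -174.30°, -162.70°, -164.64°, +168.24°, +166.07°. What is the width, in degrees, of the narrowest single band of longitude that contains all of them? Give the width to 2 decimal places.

Sort the longitudes: -174.30°, -164.64°, -162.70°, +163.59°, +166.07°, +168.24°, +168.68°, +174.03°.
Eastward gaps between consecutive values (wrapping around): 9.66°, 1.94°, 326.29°, 2.48°, 2.17°, 0.44°, 5.35°, 11.67°.
Largest gap = 326.29° ⇒ minimal covering band is its complement: 360° − 326.29° = 33.71°.
Band runs from +163.59° eastward to -162.70°, crossing the antimeridian.

33.71°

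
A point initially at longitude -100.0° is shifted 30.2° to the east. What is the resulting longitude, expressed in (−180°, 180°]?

Start at -100.0°; shift +30.2° → -69.8°.
-69.8° already lies in (−180°, 180°].

-69.8°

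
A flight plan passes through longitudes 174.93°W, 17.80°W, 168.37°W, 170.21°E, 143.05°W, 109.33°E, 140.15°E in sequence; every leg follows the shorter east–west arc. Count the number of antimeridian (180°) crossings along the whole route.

3

Leg 1: -174.93° → -17.80°, shortest Δλ = 157.13° (east) — does not cross 180°.
Leg 2: -17.80° → -168.37°, shortest Δλ = -150.57° (west) — does not cross 180°.
Leg 3: -168.37° → +170.21°, shortest Δλ = -21.42° (west) — crosses 180°.
Leg 4: +170.21° → -143.05°, shortest Δλ = 46.74° (east) — crosses 180°.
Leg 5: -143.05° → +109.33°, shortest Δλ = -107.62° (west) — crosses 180°.
Leg 6: +109.33° → +140.15°, shortest Δλ = 30.82° (east) — does not cross 180°.
Total crossings: 3.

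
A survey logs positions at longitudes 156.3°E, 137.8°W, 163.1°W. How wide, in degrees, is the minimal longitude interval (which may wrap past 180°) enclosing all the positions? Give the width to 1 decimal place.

65.9°

Sort the longitudes: -163.1°, -137.8°, +156.3°.
Eastward gaps between consecutive values (wrapping around): 25.3°, 294.1°, 40.6°.
Largest gap = 294.1° ⇒ minimal covering band is its complement: 360° − 294.1° = 65.9°.
Band runs from +156.3° eastward to -137.8°, crossing the antimeridian.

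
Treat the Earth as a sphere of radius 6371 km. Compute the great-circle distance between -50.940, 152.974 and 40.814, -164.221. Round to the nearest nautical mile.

Δλ = -164.221 − 152.974 = -317.195°; wrapped into (−180°, 180°]: 42.805°.
Δφ = 40.814 − -50.940 = 91.754°.
a = sin²(Δφ/2) + cos φ₁ · cos φ₂ · sin²(Δλ/2) = 0.578811.
c = 2·atan2(√a, √(1−a)) = 1.72908 rad → d = 6371·c ≈ 11015.96 km ≈ 5948.14 nmi.

5948 nmi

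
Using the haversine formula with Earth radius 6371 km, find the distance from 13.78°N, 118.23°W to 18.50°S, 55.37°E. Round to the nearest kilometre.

19153 km

Δλ = 55.37 − -118.23 = 173.60°.
Δφ = -18.50 − 13.78 = -32.28°.
a = sin²(Δφ/2) + cos φ₁ · cos φ₂ · sin²(Δλ/2) = 0.995434.
c = 2·atan2(√a, √(1−a)) = 3.00635 rad → d = 6371·c ≈ 19153.46 km.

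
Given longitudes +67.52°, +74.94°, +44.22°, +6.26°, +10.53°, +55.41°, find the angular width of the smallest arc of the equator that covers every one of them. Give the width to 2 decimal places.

Sort the longitudes: +6.26°, +10.53°, +44.22°, +55.41°, +67.52°, +74.94°.
Eastward gaps between consecutive values (wrapping around): 4.27°, 33.69°, 11.19°, 12.11°, 7.42°, 291.32°.
Largest gap = 291.32° ⇒ minimal covering band is its complement: 360° − 291.32° = 68.68°.
Band runs from +6.26° eastward to +74.94°.

68.68°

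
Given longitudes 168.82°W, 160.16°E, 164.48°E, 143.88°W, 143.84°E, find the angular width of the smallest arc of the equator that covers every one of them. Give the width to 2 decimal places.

72.28°

Sort the longitudes: -168.82°, -143.88°, +143.84°, +160.16°, +164.48°.
Eastward gaps between consecutive values (wrapping around): 24.94°, 287.72°, 16.32°, 4.32°, 26.70°.
Largest gap = 287.72° ⇒ minimal covering band is its complement: 360° − 287.72° = 72.28°.
Band runs from +143.84° eastward to -143.88°, crossing the antimeridian.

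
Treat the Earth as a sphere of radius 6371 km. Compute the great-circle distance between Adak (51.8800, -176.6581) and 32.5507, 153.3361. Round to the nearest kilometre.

3234 km

Δλ = 153.3361 − -176.6581 = 329.9942°; wrapped into (−180°, 180°]: -30.0058°.
Δφ = 32.5507 − 51.8800 = -19.3293°.
a = sin²(Δφ/2) + cos φ₁ · cos φ₂ · sin²(Δλ/2) = 0.063053.
c = 2·atan2(√a, √(1−a)) = 0.50764 rad → d = 6371·c ≈ 3234.19 km.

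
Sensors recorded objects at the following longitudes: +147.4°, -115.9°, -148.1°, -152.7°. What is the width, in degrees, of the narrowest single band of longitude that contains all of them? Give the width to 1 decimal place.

96.7°

Sort the longitudes: -152.7°, -148.1°, -115.9°, +147.4°.
Eastward gaps between consecutive values (wrapping around): 4.6°, 32.2°, 263.3°, 59.9°.
Largest gap = 263.3° ⇒ minimal covering band is its complement: 360° − 263.3° = 96.7°.
Band runs from +147.4° eastward to -115.9°, crossing the antimeridian.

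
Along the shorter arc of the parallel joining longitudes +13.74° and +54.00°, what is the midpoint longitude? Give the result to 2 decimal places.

+33.87°

Signed shortest Δλ from +13.74° to +54.00° is +40.26°.
Midpoint longitude = +13.74° + (+40.26°)/2 = +13.74° + 20.13° = +33.87°.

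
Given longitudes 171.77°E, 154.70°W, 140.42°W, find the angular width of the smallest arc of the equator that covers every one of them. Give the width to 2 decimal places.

47.81°

Sort the longitudes: -154.70°, -140.42°, +171.77°.
Eastward gaps between consecutive values (wrapping around): 14.28°, 312.19°, 33.53°.
Largest gap = 312.19° ⇒ minimal covering band is its complement: 360° − 312.19° = 47.81°.
Band runs from +171.77° eastward to -140.42°, crossing the antimeridian.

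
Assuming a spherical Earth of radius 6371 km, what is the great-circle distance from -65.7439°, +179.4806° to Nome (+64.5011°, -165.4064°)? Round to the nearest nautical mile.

Δλ = -165.4064 − 179.4806 = -344.8870°; wrapped into (−180°, 180°]: 15.1130°.
Δφ = 64.5011 − -65.7439 = 130.2450°.
a = sin²(Δφ/2) + cos φ₁ · cos φ₂ · sin²(Δλ/2) = 0.826087.
c = 2·atan2(√a, √(1−a)) = 2.28125 rad → d = 6371·c ≈ 14533.81 km ≈ 7847.63 nmi.

7848 nmi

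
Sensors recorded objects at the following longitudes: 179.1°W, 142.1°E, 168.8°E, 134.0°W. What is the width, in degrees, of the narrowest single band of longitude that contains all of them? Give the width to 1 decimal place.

83.9°

Sort the longitudes: -179.1°, -134.0°, +142.1°, +168.8°.
Eastward gaps between consecutive values (wrapping around): 45.1°, 276.1°, 26.7°, 12.1°.
Largest gap = 276.1° ⇒ minimal covering band is its complement: 360° − 276.1° = 83.9°.
Band runs from +142.1° eastward to -134.0°, crossing the antimeridian.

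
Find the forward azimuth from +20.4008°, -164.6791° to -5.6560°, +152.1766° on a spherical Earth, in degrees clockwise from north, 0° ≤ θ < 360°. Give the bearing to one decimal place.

243.1°

Δλ = 152.1766 − -164.6791 = 316.8557°; wrapped into (−180°, 180°]: -43.1443°.
θ = atan2( sin Δλ · cos φ₂ , cos φ₁ · sin φ₂ − sin φ₁ · cos φ₂ · cos Δλ )
  = atan2(-0.68051, -0.34548) = -116.916° → normalised to [0°, 360°): 243.084°.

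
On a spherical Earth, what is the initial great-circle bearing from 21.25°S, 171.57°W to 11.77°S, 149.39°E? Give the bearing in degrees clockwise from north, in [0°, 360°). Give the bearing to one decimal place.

277.9°

Δλ = 149.39 − -171.57 = 320.96°; wrapped into (−180°, 180°]: -39.04°.
θ = atan2( sin Δλ · cos φ₂ , cos φ₁ · sin φ₂ − sin φ₁ · cos φ₂ · cos Δλ )
  = atan2(-0.61662, 0.08547) = -82.108° → normalised to [0°, 360°): 277.892°.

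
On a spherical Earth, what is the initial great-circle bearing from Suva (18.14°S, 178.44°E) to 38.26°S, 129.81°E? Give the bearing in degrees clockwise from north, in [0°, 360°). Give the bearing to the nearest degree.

234°

Δλ = 129.81 − 178.44 = -48.63°.
θ = atan2( sin Δλ · cos φ₂ , cos φ₁ · sin φ₂ − sin φ₁ · cos φ₂ · cos Δλ )
  = atan2(-0.58927, -0.42688) = -125.921° → normalised to [0°, 360°): 234.079°.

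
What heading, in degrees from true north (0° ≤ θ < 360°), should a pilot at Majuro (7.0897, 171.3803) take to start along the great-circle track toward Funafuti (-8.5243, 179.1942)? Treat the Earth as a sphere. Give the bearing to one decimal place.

Δλ = 179.1942 − 171.3803 = 7.8139°.
θ = atan2( sin Δλ · cos φ₂ , cos φ₁ · sin φ₂ − sin φ₁ · cos φ₂ · cos Δλ )
  = atan2(0.13445, -0.26802) = 153.359° → normalised to [0°, 360°): 153.359°.

153.4°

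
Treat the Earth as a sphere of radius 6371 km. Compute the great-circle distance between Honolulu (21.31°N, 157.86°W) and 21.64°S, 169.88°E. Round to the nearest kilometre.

5922 km

Δλ = 169.88 − -157.86 = 327.74°; wrapped into (−180°, 180°]: -32.26°.
Δφ = -21.64 − 21.31 = -42.95°.
a = sin²(Δφ/2) + cos φ₁ · cos φ₂ · sin²(Δλ/2) = 0.200863.
c = 2·atan2(√a, √(1−a)) = 0.92945 rad → d = 6371·c ≈ 5921.54 km.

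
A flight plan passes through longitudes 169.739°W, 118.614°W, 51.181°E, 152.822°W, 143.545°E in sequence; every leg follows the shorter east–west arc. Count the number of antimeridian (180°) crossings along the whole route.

2

Leg 1: -169.739° → -118.614°, shortest Δλ = 51.125° (east) — does not cross 180°.
Leg 2: -118.614° → +51.181°, shortest Δλ = 169.795° (east) — does not cross 180°.
Leg 3: +51.181° → -152.822°, shortest Δλ = 155.997° (east) — crosses 180°.
Leg 4: -152.822° → +143.545°, shortest Δλ = -63.633° (west) — crosses 180°.
Total crossings: 2.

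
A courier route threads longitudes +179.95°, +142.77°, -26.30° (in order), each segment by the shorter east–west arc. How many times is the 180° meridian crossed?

0

Leg 1: +179.95° → +142.77°, shortest Δλ = -37.18° (west) — does not cross 180°.
Leg 2: +142.77° → -26.30°, shortest Δλ = -169.07° (west) — does not cross 180°.
Total crossings: 0.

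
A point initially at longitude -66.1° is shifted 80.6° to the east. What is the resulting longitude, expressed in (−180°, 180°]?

+14.5°

Start at -66.1°; shift +80.6° → +14.5°.
+14.5° already lies in (−180°, 180°].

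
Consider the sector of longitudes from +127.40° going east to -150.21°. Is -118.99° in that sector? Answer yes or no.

No

Band width going east from +127.40° to -150.21°: ((-150.21 − 127.40) mod 360) = 82.39°.
Offset of -118.99° east of the west edge: ((-118.99 − 127.40) mod 360) = 113.61°.
113.61° > 82.39° ⇒ outside.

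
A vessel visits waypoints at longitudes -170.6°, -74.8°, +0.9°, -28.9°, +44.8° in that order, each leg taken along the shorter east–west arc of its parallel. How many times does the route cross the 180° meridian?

0

Leg 1: -170.6° → -74.8°, shortest Δλ = 95.8° (east) — does not cross 180°.
Leg 2: -74.8° → +0.9°, shortest Δλ = 75.7° (east) — does not cross 180°.
Leg 3: +0.9° → -28.9°, shortest Δλ = -29.8° (west) — does not cross 180°.
Leg 4: -28.9° → +44.8°, shortest Δλ = 73.7° (east) — does not cross 180°.
Total crossings: 0.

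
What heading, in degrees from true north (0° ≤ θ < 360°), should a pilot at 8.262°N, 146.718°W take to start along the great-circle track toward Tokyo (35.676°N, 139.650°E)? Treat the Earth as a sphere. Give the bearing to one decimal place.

Δλ = 139.650 − -146.718 = 286.368°; wrapped into (−180°, 180°]: -73.632°.
θ = atan2( sin Δλ · cos φ₂ , cos φ₁ · sin φ₂ − sin φ₁ · cos φ₂ · cos Δλ )
  = atan2(-0.77941, 0.54425) = -55.074° → normalised to [0°, 360°): 304.926°.

304.9°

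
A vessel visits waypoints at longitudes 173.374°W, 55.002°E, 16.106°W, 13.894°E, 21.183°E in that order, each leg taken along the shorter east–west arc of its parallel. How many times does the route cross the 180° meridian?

1

Leg 1: -173.374° → +55.002°, shortest Δλ = -131.624° (west) — crosses 180°.
Leg 2: +55.002° → -16.106°, shortest Δλ = -71.108° (west) — does not cross 180°.
Leg 3: -16.106° → +13.894°, shortest Δλ = 30.0° (east) — does not cross 180°.
Leg 4: +13.894° → +21.183°, shortest Δλ = 7.289° (east) — does not cross 180°.
Total crossings: 1.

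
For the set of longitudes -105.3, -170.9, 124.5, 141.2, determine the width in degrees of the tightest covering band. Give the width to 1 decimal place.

Sort the longitudes: -170.9°, -105.3°, +124.5°, +141.2°.
Eastward gaps between consecutive values (wrapping around): 65.6°, 229.8°, 16.7°, 47.9°.
Largest gap = 229.8° ⇒ minimal covering band is its complement: 360° − 229.8° = 130.2°.
Band runs from +124.5° eastward to -105.3°, crossing the antimeridian.

130.2°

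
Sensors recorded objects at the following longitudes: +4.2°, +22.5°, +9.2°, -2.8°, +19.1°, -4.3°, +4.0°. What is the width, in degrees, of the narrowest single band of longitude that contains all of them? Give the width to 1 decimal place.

26.8°

Sort the longitudes: -4.3°, -2.8°, +4.0°, +4.2°, +9.2°, +19.1°, +22.5°.
Eastward gaps between consecutive values (wrapping around): 1.5°, 6.8°, 0.2°, 5.0°, 9.9°, 3.4°, 333.2°.
Largest gap = 333.2° ⇒ minimal covering band is its complement: 360° − 333.2° = 26.8°.
Band runs from -4.3° eastward to +22.5°.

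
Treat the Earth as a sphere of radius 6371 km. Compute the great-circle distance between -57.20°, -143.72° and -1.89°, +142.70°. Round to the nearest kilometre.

8850 km

Δλ = 142.70 − -143.72 = 286.42°; wrapped into (−180°, 180°]: -73.58°.
Δφ = -1.89 − -57.20 = 55.31°.
a = sin²(Δφ/2) + cos φ₁ · cos φ₂ · sin²(Δλ/2) = 0.409616.
c = 2·atan2(√a, √(1−a)) = 1.38903 rad → d = 6371·c ≈ 8849.51 km.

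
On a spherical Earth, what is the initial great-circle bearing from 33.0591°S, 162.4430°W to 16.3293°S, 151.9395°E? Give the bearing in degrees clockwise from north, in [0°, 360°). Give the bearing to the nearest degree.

Δλ = 151.9395 − -162.4430 = 314.3825°; wrapped into (−180°, 180°]: -45.6175°.
θ = atan2( sin Δλ · cos φ₂ , cos φ₁ · sin φ₂ − sin φ₁ · cos φ₂ · cos Δλ )
  = atan2(-0.68586, 0.13052) = -79.225° → normalised to [0°, 360°): 280.775°.

281°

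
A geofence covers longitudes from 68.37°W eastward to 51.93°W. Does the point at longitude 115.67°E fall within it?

Band width going east from -68.37° to -51.93°: ((-51.93 − -68.37) mod 360) = 16.44°.
Offset of +115.67° east of the west edge: ((115.67 − -68.37) mod 360) = 184.04°.
184.04° > 16.44° ⇒ outside.

No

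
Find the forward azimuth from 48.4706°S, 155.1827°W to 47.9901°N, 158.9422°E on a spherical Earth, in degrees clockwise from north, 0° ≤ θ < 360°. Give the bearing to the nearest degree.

330°

Δλ = 158.9422 − -155.1827 = 314.1249°; wrapped into (−180°, 180°]: -45.8751°.
θ = atan2( sin Δλ · cos φ₂ , cos φ₁ · sin φ₂ − sin φ₁ · cos φ₂ · cos Δλ )
  = atan2(-0.48041, 0.84145) = -29.723° → normalised to [0°, 360°): 330.277°.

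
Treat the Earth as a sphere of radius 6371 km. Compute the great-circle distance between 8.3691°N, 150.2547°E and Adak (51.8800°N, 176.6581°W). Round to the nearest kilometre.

Δλ = -176.6581 − 150.2547 = -326.9128°; wrapped into (−180°, 180°]: 33.0872°.
Δφ = 51.8800 − 8.3691 = 43.5109°.
a = sin²(Δφ/2) + cos φ₁ · cos φ₂ · sin²(Δλ/2) = 0.186897.
c = 2·atan2(√a, √(1−a)) = 0.89412 rad → d = 6371·c ≈ 5696.43 km.

5696 km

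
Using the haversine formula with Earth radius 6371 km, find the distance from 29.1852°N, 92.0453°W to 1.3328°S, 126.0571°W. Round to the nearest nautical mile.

Δλ = -126.0571 − -92.0453 = -34.0118°.
Δφ = -1.3328 − 29.1852 = -30.5180°.
a = sin²(Δφ/2) + cos φ₁ · cos φ₂ · sin²(Δλ/2) = 0.143924.
c = 2·atan2(√a, √(1−a)) = 0.77824 rad → d = 6371·c ≈ 4958.16 km ≈ 2677.19 nmi.

2677 nmi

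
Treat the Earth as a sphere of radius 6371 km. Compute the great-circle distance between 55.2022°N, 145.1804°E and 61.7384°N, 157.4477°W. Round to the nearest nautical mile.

Δλ = -157.4477 − 145.1804 = -302.6281°; wrapped into (−180°, 180°]: 57.3719°.
Δφ = 61.7384 − 55.2022 = 6.5362°.
a = sin²(Δφ/2) + cos φ₁ · cos φ₂ · sin²(Δλ/2) = 0.065510.
c = 2·atan2(√a, √(1−a)) = 0.51766 rad → d = 6371·c ≈ 3298.01 km ≈ 1780.78 nmi.

1781 nmi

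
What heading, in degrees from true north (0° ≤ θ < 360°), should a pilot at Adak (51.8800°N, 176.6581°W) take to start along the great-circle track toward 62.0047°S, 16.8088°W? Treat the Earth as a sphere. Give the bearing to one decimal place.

140.8°

Δλ = -16.8088 − -176.6581 = 159.8493°.
θ = atan2( sin Δλ · cos φ₂ , cos φ₁ · sin φ₂ − sin φ₁ · cos φ₂ · cos Δλ )
  = atan2(0.16170, -0.19840) = 140.818° → normalised to [0°, 360°): 140.818°.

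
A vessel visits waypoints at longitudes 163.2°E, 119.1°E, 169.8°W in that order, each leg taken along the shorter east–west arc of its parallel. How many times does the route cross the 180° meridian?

1

Leg 1: +163.2° → +119.1°, shortest Δλ = -44.1° (west) — does not cross 180°.
Leg 2: +119.1° → -169.8°, shortest Δλ = 71.1° (east) — crosses 180°.
Total crossings: 1.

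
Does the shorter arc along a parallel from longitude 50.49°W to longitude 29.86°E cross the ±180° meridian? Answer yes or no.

No

Signed shortest Δλ = ((29.86 − -50.49 + 180) mod 360) − 180 = 80.35°.
Going east by 80.35° from -50.49° reaches +29.86° without touching 180°.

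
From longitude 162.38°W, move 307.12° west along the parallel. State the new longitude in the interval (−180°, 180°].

Start at -162.38°; shift −307.12° → -469.50°.
-469.50° lies outside (−180°, 180°]; add 360° → -109.50°.

109.50°W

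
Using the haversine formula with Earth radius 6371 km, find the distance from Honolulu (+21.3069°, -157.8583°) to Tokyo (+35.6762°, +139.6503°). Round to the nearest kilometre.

Δλ = 139.6503 − -157.8583 = 297.5086°; wrapped into (−180°, 180°]: -62.4914°.
Δφ = 35.6762 − 21.3069 = 14.3693°.
a = sin²(Δφ/2) + cos φ₁ · cos φ₂ · sin²(Δλ/2) = 0.219266.
c = 2·atan2(√a, √(1−a)) = 0.97464 rad → d = 6371·c ≈ 6209.42 km.

6209 km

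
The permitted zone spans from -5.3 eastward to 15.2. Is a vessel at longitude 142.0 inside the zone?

Band width going east from -5.3° to +15.2°: ((15.2 − -5.3) mod 360) = 20.5°.
Offset of +142.0° east of the west edge: ((142.0 − -5.3) mod 360) = 147.3°.
147.3° > 20.5° ⇒ outside.

No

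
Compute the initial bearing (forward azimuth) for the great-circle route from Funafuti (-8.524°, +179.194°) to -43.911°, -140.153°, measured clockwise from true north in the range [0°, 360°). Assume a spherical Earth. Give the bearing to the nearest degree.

Δλ = -140.153 − 179.194 = -319.347°; wrapped into (−180°, 180°]: 40.653°.
θ = atan2( sin Δλ · cos φ₂ , cos φ₁ · sin φ₂ − sin φ₁ · cos φ₂ · cos Δλ )
  = atan2(0.46934, -0.60487) = 142.191° → normalised to [0°, 360°): 142.191°.

142°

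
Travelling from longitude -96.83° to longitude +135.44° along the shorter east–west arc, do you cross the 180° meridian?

Yes

Naïve |135.44 − -96.83| = 232.27° > 180°, so the shorter arc goes the other way round — across 180°.
Signed shortest Δλ = ((135.44 − -96.83 + 180) mod 360) − 180 = -127.73°.
Going west by 127.73° from -96.83° passes through 180° before reaching +135.44°.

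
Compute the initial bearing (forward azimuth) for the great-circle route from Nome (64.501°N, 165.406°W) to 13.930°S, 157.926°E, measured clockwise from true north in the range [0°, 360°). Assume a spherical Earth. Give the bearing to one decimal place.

215.7°

Δλ = 157.926 − -165.406 = 323.332°; wrapped into (−180°, 180°]: -36.668°.
θ = atan2( sin Δλ · cos φ₂ , cos φ₁ · sin φ₂ − sin φ₁ · cos φ₂ · cos Δλ )
  = atan2(-0.57961, -0.80632) = -144.290° → normalised to [0°, 360°): 215.710°.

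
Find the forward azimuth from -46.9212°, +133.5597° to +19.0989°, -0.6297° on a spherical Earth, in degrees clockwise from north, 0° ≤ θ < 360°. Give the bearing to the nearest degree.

Δλ = -0.6297 − 133.5597 = -134.1894°.
θ = atan2( sin Δλ · cos φ₂ , cos φ₁ · sin φ₂ − sin φ₁ · cos φ₂ · cos Δλ )
  = atan2(-0.67757, -0.25762) = -110.817° → normalised to [0°, 360°): 249.183°.

249°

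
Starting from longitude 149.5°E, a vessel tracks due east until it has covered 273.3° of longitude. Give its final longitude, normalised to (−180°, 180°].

62.8°E

Start at +149.5°; shift +273.3° → +422.8°.
+422.8° lies outside (−180°, 180°]; subtract 360° → +62.8°.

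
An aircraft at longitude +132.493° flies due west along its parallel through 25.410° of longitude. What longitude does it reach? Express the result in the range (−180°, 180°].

+107.083°

Start at +132.493°; shift −25.410° → +107.083°.
+107.083° already lies in (−180°, 180°].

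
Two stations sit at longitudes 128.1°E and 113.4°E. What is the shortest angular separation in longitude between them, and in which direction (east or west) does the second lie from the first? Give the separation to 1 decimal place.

Raw difference: 113.4 − 128.1 = -14.7°.
Normalise into (−180°, 180°]: -14.7° stays -14.7°.
Negative ⇒ the second point lies to the west; separation 14.7°.

14.7° west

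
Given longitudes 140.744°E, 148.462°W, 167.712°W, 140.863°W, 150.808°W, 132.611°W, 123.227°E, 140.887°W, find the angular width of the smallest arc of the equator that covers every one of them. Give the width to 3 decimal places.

Sort the longitudes: -167.712°, -150.808°, -148.462°, -140.887°, -140.863°, -132.611°, +123.227°, +140.744°.
Eastward gaps between consecutive values (wrapping around): 16.904°, 2.346°, 7.575°, 0.024°, 8.252°, 255.838°, 17.517°, 51.544°.
Largest gap = 255.838° ⇒ minimal covering band is its complement: 360° − 255.838° = 104.162°.
Band runs from +123.227° eastward to -132.611°, crossing the antimeridian.

104.162°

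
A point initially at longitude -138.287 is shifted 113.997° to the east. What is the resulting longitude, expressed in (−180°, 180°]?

-24.290°

Start at -138.287°; shift +113.997° → -24.290°.
-24.290° already lies in (−180°, 180°].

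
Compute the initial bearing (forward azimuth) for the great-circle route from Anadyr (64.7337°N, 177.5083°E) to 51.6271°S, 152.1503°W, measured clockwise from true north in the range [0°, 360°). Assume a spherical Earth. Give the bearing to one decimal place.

Δλ = -152.1503 − 177.5083 = -329.6586°; wrapped into (−180°, 180°]: 30.3414°.
θ = atan2( sin Δλ · cos φ₂ , cos φ₁ · sin φ₂ − sin φ₁ · cos φ₂ · cos Δλ )
  = atan2(0.31359, -0.81912) = 159.052° → normalised to [0°, 360°): 159.052°.

159.1°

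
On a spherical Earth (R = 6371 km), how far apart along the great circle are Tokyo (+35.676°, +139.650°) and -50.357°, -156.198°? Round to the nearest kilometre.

Δλ = -156.198 − 139.650 = -295.848°; wrapped into (−180°, 180°]: 64.152°.
Δφ = -50.357 − 35.676 = -86.033°.
a = sin²(Δφ/2) + cos φ₁ · cos φ₂ · sin²(Δλ/2) = 0.611564.
c = 2·atan2(√a, √(1−a)) = 1.79582 rad → d = 6371·c ≈ 11441.16 km.

11441 km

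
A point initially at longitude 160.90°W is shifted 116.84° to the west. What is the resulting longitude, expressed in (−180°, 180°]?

82.26°E

Start at -160.90°; shift −116.84° → -277.74°.
-277.74° lies outside (−180°, 180°]; add 360° → +82.26°.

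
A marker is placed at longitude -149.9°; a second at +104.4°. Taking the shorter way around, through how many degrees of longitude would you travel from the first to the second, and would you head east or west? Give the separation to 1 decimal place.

Raw difference: 104.4 − -149.9 = 254.3°.
Normalise into (−180°, 180°]: 254.3° − 360° = -105.7°.
Negative ⇒ the second point lies to the west; separation 105.7°.

105.7° west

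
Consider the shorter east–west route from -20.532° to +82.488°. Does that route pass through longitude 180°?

No

Signed shortest Δλ = ((82.488 − -20.532 + 180) mod 360) − 180 = 103.02°.
Going east by 103.02° from -20.532° reaches +82.488° without touching 180°.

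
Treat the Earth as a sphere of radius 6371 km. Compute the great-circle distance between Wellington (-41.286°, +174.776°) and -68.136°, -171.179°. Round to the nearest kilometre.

Δλ = -171.179 − 174.776 = -345.955°; wrapped into (−180°, 180°]: 14.045°.
Δφ = -68.136 − -41.286 = -26.850°.
a = sin²(Δφ/2) + cos φ₁ · cos φ₂ · sin²(Δλ/2) = 0.058087.
c = 2·atan2(√a, √(1−a)) = 0.48682 rad → d = 6371·c ≈ 3101.51 km.

3102 km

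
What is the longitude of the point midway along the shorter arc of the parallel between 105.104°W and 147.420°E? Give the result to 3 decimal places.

158.842°W

Signed shortest Δλ from -105.104° to +147.420° is -107.476°.
Midpoint longitude = -105.104° + (-107.476°)/2 = -105.104° − 53.738° = -158.842°.
(The naïve average (-105.104 + +147.420)/2 = 21.158° is on the wrong side of the globe.)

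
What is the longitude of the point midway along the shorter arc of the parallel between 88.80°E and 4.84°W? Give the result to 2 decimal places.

41.98°E

Signed shortest Δλ from +88.80° to -4.84° is -93.64°.
Midpoint longitude = +88.80° + (-93.64°)/2 = +88.80° − 46.82° = +41.98°.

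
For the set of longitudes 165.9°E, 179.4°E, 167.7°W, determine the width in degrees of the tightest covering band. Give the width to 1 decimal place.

26.4°

Sort the longitudes: -167.7°, +165.9°, +179.4°.
Eastward gaps between consecutive values (wrapping around): 333.6°, 13.5°, 12.9°.
Largest gap = 333.6° ⇒ minimal covering band is its complement: 360° − 333.6° = 26.4°.
Band runs from +165.9° eastward to -167.7°, crossing the antimeridian.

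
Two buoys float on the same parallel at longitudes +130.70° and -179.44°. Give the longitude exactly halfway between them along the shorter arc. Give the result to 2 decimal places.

+155.63°

Signed shortest Δλ from +130.70° to -179.44° is +49.86°.
Midpoint longitude = +130.70° + (+49.86°)/2 = +130.70° + 24.93° = +155.63°.
(The naïve average (+130.70 + -179.44)/2 = -24.37° is on the wrong side of the globe.)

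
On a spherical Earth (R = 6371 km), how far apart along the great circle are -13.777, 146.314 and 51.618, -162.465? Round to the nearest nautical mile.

Δλ = -162.465 − 146.314 = -308.779°; wrapped into (−180°, 180°]: 51.221°.
Δφ = 51.618 − -13.777 = 65.395°.
a = sin²(Δφ/2) + cos φ₁ · cos φ₂ · sin²(Δλ/2) = 0.404492.
c = 2·atan2(√a, √(1−a)) = 1.37860 rad → d = 6371·c ≈ 8783.06 km ≈ 4742.47 nmi.

4742 nmi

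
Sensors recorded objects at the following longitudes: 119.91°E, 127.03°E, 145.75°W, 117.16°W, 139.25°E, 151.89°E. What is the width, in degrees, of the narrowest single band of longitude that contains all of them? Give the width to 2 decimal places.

122.93°

Sort the longitudes: -145.75°, -117.16°, +119.91°, +127.03°, +139.25°, +151.89°.
Eastward gaps between consecutive values (wrapping around): 28.59°, 237.07°, 7.12°, 12.22°, 12.64°, 62.36°.
Largest gap = 237.07° ⇒ minimal covering band is its complement: 360° − 237.07° = 122.93°.
Band runs from +119.91° eastward to -117.16°, crossing the antimeridian.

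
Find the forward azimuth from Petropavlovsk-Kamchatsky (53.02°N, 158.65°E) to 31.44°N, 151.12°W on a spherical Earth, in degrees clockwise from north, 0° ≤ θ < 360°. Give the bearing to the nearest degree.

101°

Δλ = -151.12 − 158.65 = -309.77°; wrapped into (−180°, 180°]: 50.23°.
θ = atan2( sin Δλ · cos φ₂ , cos φ₁ · sin φ₂ − sin φ₁ · cos φ₂ · cos Δλ )
  = atan2(0.65578, -0.12224) = 100.559° → normalised to [0°, 360°): 100.559°.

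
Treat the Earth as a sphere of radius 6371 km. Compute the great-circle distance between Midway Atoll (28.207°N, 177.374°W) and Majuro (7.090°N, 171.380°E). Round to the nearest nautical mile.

Δλ = 171.380 − -177.374 = 348.754°; wrapped into (−180°, 180°]: -11.246°.
Δφ = 7.090 − 28.207 = -21.117°.
a = sin²(Δφ/2) + cos φ₁ · cos φ₂ · sin²(Δλ/2) = 0.041972.
c = 2·atan2(√a, √(1−a)) = 0.41267 rad → d = 6371·c ≈ 2629.09 km ≈ 1419.60 nmi.

1420 nmi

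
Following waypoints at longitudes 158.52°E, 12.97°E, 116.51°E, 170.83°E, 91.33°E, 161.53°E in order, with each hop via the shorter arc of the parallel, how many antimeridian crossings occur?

0

Leg 1: +158.52° → +12.97°, shortest Δλ = -145.55° (west) — does not cross 180°.
Leg 2: +12.97° → +116.51°, shortest Δλ = 103.54° (east) — does not cross 180°.
Leg 3: +116.51° → +170.83°, shortest Δλ = 54.32° (east) — does not cross 180°.
Leg 4: +170.83° → +91.33°, shortest Δλ = -79.5° (west) — does not cross 180°.
Leg 5: +91.33° → +161.53°, shortest Δλ = 70.2° (east) — does not cross 180°.
Total crossings: 0.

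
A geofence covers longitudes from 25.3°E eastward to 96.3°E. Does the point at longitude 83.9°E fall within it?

Band width going east from +25.3° to +96.3°: ((96.3 − 25.3) mod 360) = 71.0°.
Offset of +83.9° east of the west edge: ((83.9 − 25.3) mod 360) = 58.6°.
58.6° ≤ 71.0° ⇒ inside.

Yes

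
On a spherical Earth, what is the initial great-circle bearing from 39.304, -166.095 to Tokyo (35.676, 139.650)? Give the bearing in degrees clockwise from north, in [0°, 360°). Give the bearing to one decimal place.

Δλ = 139.650 − -166.095 = 305.745°; wrapped into (−180°, 180°]: -54.255°.
θ = atan2( sin Δλ · cos φ₂ , cos φ₁ · sin φ₂ − sin φ₁ · cos φ₂ · cos Δλ )
  = atan2(-0.65931, 0.15069) = -77.126° → normalised to [0°, 360°): 282.874°.

282.9°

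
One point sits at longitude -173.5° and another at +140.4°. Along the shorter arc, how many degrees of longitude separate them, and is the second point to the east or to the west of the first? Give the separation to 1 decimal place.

46.1° west

Raw difference: 140.4 − -173.5 = 313.9°.
Normalise into (−180°, 180°]: 313.9° − 360° = -46.1°.
Negative ⇒ the second point lies to the west; separation 46.1°.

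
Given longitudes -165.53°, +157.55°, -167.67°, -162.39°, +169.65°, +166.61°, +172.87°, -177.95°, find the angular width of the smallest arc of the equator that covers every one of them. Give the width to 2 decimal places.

40.06°

Sort the longitudes: -177.95°, -167.67°, -165.53°, -162.39°, +157.55°, +166.61°, +169.65°, +172.87°.
Eastward gaps between consecutive values (wrapping around): 10.28°, 2.14°, 3.14°, 319.94°, 9.06°, 3.04°, 3.22°, 9.18°.
Largest gap = 319.94° ⇒ minimal covering band is its complement: 360° − 319.94° = 40.06°.
Band runs from +157.55° eastward to -162.39°, crossing the antimeridian.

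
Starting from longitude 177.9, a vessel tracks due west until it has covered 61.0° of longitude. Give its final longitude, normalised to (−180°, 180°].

+116.9°

Start at +177.9°; shift −61.0° → +116.9°.
+116.9° already lies in (−180°, 180°].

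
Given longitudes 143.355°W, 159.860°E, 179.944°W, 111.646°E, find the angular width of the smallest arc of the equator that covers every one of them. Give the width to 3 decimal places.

Sort the longitudes: -179.944°, -143.355°, +111.646°, +159.860°.
Eastward gaps between consecutive values (wrapping around): 36.589°, 255.001°, 48.214°, 20.196°.
Largest gap = 255.001° ⇒ minimal covering band is its complement: 360° − 255.001° = 104.999°.
Band runs from +111.646° eastward to -143.355°, crossing the antimeridian.

104.999°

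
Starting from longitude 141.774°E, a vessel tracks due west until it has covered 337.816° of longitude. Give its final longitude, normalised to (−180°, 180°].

163.958°E

Start at +141.774°; shift −337.816° → -196.042°.
-196.042° lies outside (−180°, 180°]; add 360° → +163.958°.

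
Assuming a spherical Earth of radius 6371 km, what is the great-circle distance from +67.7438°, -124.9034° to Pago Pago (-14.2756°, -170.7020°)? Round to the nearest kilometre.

Δλ = -170.7020 − -124.9034 = -45.7986°.
Δφ = -14.2756 − 67.7438 = -82.0194°.
a = sin²(Δφ/2) + cos φ₁ · cos φ₂ · sin²(Δλ/2) = 0.486156.
c = 2·atan2(√a, √(1−a)) = 1.54311 rad → d = 6371·c ≈ 9831.12 km.

9831 km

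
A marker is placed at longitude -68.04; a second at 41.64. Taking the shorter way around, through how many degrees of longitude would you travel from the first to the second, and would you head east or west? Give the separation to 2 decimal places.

Raw difference: 41.64 − -68.04 = 109.68°.
Normalise into (−180°, 180°]: 109.68° stays 109.68°.
Positive ⇒ the second point lies to the east; separation 109.68°.

109.68° east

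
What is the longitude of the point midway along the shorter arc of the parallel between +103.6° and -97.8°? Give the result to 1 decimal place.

-177.1°

Signed shortest Δλ from +103.6° to -97.8° is +158.6°.
Midpoint longitude = +103.6° + (+158.6°)/2 = +103.6° + 79.3° = +182.9°.
Normalise into (−180°, 180°]: -177.1°.
(The naïve average (+103.6 + -97.8)/2 = 2.9° is on the wrong side of the globe.)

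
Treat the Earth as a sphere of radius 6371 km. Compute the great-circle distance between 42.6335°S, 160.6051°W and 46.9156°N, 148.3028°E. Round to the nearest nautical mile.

Δλ = 148.3028 − -160.6051 = 308.9079°; wrapped into (−180°, 180°]: -51.0921°.
Δφ = 46.9156 − -42.6335 = 89.5491°.
a = sin²(Δφ/2) + cos φ₁ · cos φ₂ · sin²(Δλ/2) = 0.589520.
c = 2·atan2(√a, √(1−a)) = 1.75081 rad → d = 6371·c ≈ 11154.39 km ≈ 6022.89 nmi.

6023 nmi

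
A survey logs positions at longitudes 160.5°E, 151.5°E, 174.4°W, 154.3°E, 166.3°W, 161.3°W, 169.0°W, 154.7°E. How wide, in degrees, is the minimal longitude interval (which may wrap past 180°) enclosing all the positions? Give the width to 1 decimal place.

47.2°

Sort the longitudes: -174.4°, -169.0°, -166.3°, -161.3°, +151.5°, +154.3°, +154.7°, +160.5°.
Eastward gaps between consecutive values (wrapping around): 5.4°, 2.7°, 5.0°, 312.8°, 2.8°, 0.4°, 5.8°, 25.1°.
Largest gap = 312.8° ⇒ minimal covering band is its complement: 360° − 312.8° = 47.2°.
Band runs from +151.5° eastward to -161.3°, crossing the antimeridian.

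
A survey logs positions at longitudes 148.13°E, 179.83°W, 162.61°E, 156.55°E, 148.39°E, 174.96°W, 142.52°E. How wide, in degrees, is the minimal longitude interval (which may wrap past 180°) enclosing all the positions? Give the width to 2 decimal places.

Sort the longitudes: -179.83°, -174.96°, +142.52°, +148.13°, +148.39°, +156.55°, +162.61°.
Eastward gaps between consecutive values (wrapping around): 4.87°, 317.48°, 5.61°, 0.26°, 8.16°, 6.06°, 17.56°.
Largest gap = 317.48° ⇒ minimal covering band is its complement: 360° − 317.48° = 42.52°.
Band runs from +142.52° eastward to -174.96°, crossing the antimeridian.

42.52°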